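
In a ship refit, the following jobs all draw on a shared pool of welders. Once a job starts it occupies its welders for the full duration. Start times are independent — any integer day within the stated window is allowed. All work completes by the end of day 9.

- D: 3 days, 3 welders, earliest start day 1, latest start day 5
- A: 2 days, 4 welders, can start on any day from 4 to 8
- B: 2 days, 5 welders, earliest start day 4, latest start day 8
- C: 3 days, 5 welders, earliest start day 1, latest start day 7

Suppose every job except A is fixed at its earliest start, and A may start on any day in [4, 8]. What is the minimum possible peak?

8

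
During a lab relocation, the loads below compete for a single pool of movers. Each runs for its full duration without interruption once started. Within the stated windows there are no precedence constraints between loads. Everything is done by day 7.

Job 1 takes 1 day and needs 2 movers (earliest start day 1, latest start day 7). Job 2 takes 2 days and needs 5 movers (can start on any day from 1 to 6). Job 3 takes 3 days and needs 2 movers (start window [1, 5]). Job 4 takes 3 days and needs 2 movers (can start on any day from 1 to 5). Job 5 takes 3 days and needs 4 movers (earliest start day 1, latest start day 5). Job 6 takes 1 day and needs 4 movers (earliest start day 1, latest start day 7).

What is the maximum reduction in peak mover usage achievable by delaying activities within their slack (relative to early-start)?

12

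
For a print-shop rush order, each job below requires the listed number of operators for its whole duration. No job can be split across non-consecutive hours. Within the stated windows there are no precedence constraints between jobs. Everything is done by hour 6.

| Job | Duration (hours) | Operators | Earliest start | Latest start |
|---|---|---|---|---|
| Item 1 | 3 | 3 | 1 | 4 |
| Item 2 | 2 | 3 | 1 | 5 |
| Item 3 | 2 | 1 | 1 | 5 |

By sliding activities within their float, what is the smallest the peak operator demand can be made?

Early-start (Item 1@1, Item 2@1, Item 3@1) gives peak 7: h1:7  h2:7  h3:3  h4:0  h5:0  h6:0.
Shift Item 2→4.
Schedule Item 1@1, Item 2@4, Item 3@1: h1:4  h2:4  h3:3  h4:3  h5:3  h6:0 — peak 4.

4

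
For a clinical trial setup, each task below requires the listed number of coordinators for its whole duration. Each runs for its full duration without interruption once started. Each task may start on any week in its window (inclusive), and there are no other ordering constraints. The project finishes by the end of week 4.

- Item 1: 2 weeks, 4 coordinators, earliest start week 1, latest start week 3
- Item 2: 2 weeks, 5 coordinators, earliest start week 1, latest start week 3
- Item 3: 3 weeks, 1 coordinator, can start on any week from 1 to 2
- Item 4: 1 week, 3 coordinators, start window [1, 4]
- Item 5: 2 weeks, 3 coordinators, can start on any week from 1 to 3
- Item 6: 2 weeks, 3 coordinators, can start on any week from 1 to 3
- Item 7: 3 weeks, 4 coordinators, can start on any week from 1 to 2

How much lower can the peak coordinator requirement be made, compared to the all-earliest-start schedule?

10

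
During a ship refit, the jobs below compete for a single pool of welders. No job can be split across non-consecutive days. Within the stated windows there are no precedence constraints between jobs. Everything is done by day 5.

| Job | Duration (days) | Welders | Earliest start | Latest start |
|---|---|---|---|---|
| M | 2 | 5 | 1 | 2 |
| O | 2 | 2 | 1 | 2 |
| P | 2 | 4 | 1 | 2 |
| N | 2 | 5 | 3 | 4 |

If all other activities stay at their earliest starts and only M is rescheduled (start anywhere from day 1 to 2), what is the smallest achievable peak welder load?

11

M@1: d1:11  d2:11  d3:5  d4:5  d5:0 → peak 11
M@2: d1:6  d2:11  d3:10  d4:5  d5:0 → peak 11
Best is M@1, peak 11.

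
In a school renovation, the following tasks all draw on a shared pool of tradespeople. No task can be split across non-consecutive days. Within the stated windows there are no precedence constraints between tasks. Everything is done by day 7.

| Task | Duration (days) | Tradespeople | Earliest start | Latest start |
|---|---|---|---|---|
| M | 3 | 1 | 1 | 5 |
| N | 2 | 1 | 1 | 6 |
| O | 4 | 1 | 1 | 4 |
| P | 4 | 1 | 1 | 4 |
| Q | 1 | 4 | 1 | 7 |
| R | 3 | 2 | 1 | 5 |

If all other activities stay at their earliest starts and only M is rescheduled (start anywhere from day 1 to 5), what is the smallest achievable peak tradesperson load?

9

M@1: d1:10  d2:6  d3:5  d4:2  d5:0  d6:0  d7:0 → peak 10
M@2: d1:9  d2:6  d3:5  d4:3  d5:0  d6:0  d7:0 → peak 9
M@3: d1:9  d2:5  d3:5  d4:3  d5:1  d6:0  d7:0 → peak 9
M@4: d1:9  d2:5  d3:4  d4:3  d5:1  d6:1  d7:0 → peak 9
M@5: d1:9  d2:5  d3:4  d4:2  d5:1  d6:1  d7:1 → peak 9
Best is M@2, peak 9.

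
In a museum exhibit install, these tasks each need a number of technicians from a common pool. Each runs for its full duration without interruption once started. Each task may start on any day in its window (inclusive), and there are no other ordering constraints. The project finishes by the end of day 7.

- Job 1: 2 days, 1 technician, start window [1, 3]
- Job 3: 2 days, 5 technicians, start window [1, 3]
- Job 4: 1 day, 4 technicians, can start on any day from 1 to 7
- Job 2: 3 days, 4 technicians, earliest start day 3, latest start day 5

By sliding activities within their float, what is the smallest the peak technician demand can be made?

5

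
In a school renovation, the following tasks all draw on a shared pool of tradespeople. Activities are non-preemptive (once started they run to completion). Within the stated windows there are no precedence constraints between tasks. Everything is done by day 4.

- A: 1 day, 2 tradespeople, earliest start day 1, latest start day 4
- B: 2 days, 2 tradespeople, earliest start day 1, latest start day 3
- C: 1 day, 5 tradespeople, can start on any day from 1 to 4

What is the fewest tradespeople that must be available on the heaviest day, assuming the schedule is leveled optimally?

5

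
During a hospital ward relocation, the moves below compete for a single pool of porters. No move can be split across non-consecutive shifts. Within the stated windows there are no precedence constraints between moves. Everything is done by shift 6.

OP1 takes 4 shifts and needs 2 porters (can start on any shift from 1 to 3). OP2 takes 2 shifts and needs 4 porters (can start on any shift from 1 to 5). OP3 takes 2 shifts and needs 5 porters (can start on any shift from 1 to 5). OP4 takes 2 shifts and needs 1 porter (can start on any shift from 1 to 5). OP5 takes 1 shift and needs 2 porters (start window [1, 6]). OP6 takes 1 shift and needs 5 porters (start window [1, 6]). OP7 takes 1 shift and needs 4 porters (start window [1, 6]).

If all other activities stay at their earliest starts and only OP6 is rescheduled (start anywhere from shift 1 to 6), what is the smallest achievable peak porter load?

OP6@1: s1:23  s2:12  s3:2  s4:2  s5:0  s6:0 → peak 23
OP6@2: s1:18  s2:17  s3:2  s4:2  s5:0  s6:0 → peak 18
OP6@3: s1:18  s2:12  s3:7  s4:2  s5:0  s6:0 → peak 18
OP6@4: s1:18  s2:12  s3:2  s4:7  s5:0  s6:0 → peak 18
OP6@5: s1:18  s2:12  s3:2  s4:2  s5:5  s6:0 → peak 18
OP6@6: s1:18  s2:12  s3:2  s4:2  s5:0  s6:5 → peak 18
Best is OP6@2, peak 18.

18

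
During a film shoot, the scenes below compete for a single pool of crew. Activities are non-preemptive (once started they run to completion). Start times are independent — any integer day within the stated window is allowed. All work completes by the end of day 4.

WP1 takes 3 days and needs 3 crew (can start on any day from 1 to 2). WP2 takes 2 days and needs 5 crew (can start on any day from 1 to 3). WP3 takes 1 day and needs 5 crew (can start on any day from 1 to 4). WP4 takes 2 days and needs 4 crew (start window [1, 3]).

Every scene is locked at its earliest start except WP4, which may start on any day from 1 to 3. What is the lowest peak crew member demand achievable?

13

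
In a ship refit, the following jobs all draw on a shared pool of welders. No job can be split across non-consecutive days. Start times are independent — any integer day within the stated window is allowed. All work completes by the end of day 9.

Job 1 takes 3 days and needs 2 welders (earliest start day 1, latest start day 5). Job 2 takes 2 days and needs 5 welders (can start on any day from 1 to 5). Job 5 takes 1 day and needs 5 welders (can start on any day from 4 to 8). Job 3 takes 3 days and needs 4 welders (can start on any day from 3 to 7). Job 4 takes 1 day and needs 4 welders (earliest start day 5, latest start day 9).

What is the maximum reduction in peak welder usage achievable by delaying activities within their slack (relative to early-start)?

3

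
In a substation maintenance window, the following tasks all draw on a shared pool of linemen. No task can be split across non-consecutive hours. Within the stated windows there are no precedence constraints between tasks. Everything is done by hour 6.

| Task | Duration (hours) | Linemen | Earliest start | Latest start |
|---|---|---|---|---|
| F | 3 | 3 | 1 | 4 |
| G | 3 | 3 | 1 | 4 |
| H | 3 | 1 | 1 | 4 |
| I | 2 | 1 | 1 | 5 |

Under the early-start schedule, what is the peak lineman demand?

8

Early-start schedule: F@1, G@1, H@1, I@1.
Load per hour: hour 1: 8, hour 2: 8, hour 3: 7, hour 4: 0, hour 5: 0, hour 6: 0.
Peak is 8.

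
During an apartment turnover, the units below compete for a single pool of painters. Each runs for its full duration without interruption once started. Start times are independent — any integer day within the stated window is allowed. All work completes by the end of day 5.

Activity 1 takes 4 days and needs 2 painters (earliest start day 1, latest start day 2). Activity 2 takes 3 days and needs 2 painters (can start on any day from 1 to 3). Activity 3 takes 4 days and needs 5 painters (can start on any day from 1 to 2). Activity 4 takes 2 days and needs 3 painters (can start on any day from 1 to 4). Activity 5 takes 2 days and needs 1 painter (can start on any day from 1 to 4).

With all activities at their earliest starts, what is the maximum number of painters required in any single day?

13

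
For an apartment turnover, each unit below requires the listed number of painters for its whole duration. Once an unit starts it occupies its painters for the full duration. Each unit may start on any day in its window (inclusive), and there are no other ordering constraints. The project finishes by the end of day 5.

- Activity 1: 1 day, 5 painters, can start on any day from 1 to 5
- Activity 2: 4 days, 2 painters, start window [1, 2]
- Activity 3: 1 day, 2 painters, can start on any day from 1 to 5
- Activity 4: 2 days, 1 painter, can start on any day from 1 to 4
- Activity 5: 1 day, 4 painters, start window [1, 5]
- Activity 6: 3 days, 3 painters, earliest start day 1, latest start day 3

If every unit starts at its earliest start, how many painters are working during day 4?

2

At early start, day 4 has: Activity 2.
Demand: 2 = 2.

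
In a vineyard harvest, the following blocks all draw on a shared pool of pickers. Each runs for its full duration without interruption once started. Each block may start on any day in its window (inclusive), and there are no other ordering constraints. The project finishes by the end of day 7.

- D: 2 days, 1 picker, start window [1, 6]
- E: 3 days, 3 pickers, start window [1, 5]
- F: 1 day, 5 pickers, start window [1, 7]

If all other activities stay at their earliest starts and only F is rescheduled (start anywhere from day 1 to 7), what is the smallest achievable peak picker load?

5

F@1: d1:9  d2:4  d3:3  d4:0  d5:0  d6:0  d7:0 → peak 9
F@2: d1:4  d2:9  d3:3  d4:0  d5:0  d6:0  d7:0 → peak 9
F@3: d1:4  d2:4  d3:8  d4:0  d5:0  d6:0  d7:0 → peak 8
F@4: d1:4  d2:4  d3:3  d4:5  d5:0  d6:0  d7:0 → peak 5
F@5: d1:4  d2:4  d3:3  d4:0  d5:5  d6:0  d7:0 → peak 5
F@6: d1:4  d2:4  d3:3  d4:0  d5:0  d6:5  d7:0 → peak 5
F@7: d1:4  d2:4  d3:3  d4:0  d5:0  d6:0  d7:5 → peak 5
Best is F@4, peak 5.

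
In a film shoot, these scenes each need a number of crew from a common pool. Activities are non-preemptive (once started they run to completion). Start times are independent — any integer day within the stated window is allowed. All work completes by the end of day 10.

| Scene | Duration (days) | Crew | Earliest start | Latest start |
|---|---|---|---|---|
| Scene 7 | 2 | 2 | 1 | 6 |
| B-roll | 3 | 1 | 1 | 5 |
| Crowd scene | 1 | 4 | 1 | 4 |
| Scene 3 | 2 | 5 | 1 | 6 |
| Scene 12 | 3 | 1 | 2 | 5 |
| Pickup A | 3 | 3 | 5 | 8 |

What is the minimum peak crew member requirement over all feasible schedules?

5

Early-start (Scene 7@1, B-roll@1, Crowd scene@1, Scene 3@1, Scene 12@2, Pickup A@5) gives peak 12: d1:12  d2:9  d3:2  d4:1  d5:3  d6:3  d7:3  d8:0  d9:0  d10:0.
Shift Crowd scene→4, Scene 3→5, Pickup A→7.
Schedule Scene 7@1, B-roll@1, Crowd scene@4, Scene 3@5, Scene 12@2, Pickup A@7: d1:3  d2:4  d3:2  d4:5  d5:5  d6:5  d7:3  d8:3  d9:3  d10:0 — peak 5.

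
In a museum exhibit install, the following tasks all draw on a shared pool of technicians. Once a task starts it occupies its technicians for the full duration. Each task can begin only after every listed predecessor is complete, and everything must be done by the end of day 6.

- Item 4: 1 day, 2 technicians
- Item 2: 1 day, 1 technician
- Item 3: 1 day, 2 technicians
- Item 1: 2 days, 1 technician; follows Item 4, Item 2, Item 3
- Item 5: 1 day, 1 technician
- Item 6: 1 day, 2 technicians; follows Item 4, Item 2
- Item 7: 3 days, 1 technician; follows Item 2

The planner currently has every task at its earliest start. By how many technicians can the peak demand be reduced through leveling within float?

3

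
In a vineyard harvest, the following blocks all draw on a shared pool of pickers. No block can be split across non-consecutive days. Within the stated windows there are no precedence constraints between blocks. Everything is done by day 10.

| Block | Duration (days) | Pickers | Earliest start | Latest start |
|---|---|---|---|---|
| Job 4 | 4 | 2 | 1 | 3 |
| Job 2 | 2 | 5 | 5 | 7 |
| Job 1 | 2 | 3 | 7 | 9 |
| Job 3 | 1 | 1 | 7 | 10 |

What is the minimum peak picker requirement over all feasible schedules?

Schedule Job 4@1, Job 2@5, Job 1@7, Job 3@7: d1:2  d2:2  d3:2  d4:2  d5:5  d6:5  d7:4  d8:3  d9:0  d10:0 — peak 5.

5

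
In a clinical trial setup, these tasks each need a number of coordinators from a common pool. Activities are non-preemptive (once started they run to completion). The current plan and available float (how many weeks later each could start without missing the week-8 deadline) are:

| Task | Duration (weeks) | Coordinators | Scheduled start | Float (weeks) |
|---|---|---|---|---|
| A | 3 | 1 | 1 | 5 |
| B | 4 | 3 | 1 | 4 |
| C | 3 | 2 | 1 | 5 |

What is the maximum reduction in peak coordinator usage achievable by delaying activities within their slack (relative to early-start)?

Early-start peak: w1:6  w2:6  w3:6  w4:3  w5:0  w6:0  w7:0  w8:0 ⇒ 6.
Leveled (A@1, B@4, C@1): w1:3  w2:3  w3:3  w4:3  w5:3  w6:3  w7:3  w8:0 ⇒ 3.
Reduction 6 − 3 = 3.

3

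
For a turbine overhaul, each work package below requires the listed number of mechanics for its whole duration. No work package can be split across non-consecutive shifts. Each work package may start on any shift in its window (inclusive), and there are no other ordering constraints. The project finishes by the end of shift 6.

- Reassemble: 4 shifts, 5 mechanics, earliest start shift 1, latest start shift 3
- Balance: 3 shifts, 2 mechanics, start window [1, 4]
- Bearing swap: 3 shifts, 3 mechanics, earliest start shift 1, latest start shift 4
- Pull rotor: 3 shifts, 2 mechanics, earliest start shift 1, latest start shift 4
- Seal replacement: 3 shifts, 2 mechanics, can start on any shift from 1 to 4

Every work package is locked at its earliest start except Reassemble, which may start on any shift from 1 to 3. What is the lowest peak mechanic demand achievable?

14

Reassemble@1: s1:14  s2:14  s3:14  s4:5  s5:0  s6:0 → peak 14
Reassemble@2: s1:9  s2:14  s3:14  s4:5  s5:5  s6:0 → peak 14
Reassemble@3: s1:9  s2:9  s3:14  s4:5  s5:5  s6:5 → peak 14
Best is Reassemble@1, peak 14.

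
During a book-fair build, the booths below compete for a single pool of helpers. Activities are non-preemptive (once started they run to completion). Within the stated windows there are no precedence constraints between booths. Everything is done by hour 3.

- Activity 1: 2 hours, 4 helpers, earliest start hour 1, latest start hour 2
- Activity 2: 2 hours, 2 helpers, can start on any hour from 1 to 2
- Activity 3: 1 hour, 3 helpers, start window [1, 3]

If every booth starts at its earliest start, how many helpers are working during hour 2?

6

At early start, hour 2 has: Activity 1, Activity 2.
Demand: 4 + 2 = 6.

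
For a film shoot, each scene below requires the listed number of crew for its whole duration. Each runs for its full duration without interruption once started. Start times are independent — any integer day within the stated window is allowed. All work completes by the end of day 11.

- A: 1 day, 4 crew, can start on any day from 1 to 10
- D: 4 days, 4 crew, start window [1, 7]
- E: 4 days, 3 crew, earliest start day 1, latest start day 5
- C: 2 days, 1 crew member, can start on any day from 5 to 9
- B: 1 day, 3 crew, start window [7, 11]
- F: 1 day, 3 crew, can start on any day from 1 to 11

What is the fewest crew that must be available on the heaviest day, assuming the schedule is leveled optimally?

4

Early-start (A@1, D@1, E@1, C@5, B@7, F@1) gives peak 14: d1:14  d2:7  d3:7  d4:7  d5:1  d6:1  d7:3  d8:0  d9:0  d10:0  d11:0.
Shift D→7, E→2, B→11, F→6.
Schedule A@1, D@7, E@2, C@5, B@11, F@6: d1:4  d2:3  d3:3  d4:3  d5:4  d6:4  d7:4  d8:4  d9:4  d10:4  d11:3 — peak 4.
Total crew member-days = 40 over 11 days ⇒ peak ≥ ⌈40/11⌉ = 4, so 4 is optimal.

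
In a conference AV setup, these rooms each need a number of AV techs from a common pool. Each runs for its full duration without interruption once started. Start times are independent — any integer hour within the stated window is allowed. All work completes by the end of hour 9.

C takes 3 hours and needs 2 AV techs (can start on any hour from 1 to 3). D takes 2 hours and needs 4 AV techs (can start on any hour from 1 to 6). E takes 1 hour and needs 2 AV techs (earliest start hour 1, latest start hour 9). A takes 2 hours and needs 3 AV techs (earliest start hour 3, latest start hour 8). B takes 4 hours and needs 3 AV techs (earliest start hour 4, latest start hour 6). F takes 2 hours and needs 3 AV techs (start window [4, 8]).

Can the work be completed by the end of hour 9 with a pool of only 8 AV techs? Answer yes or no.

yes

Schedule C@1, D@1, E@3, A@4, B@4, F@6: h1:6  h2:6  h3:4  h4:6  h5:6  h6:6  h7:6  h8:0  h9:0 — peak 6 ≤ 8.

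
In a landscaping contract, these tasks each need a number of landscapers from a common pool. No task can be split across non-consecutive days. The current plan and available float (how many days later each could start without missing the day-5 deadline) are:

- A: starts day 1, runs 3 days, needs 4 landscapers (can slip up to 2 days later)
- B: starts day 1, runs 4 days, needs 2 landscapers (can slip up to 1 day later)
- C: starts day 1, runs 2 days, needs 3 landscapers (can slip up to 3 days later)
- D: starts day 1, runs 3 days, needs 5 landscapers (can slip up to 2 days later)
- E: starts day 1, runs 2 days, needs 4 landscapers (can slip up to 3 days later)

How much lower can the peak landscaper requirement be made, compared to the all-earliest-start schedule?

7

Early-start peak: d1:18  d2:18  d3:11  d4:2  d5:0 ⇒ 18.
Leveled (A@1, B@1, C@1, D@3, E@4): d1:9  d2:9  d3:11  d4:11  d5:9 ⇒ 11.
Reduction 18 − 11 = 7.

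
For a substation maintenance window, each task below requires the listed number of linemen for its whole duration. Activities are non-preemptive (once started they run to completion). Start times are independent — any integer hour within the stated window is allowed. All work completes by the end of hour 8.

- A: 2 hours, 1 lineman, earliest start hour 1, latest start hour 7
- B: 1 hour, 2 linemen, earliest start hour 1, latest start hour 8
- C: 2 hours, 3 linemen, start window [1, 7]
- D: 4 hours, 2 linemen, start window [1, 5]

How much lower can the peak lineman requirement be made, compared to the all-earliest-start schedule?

Early-start peak: h1:8  h2:6  h3:2  h4:2  h5:0  h6:0  h7:0  h8:0 ⇒ 8.
Leveled (A@1, B@1, C@3, D@5): h1:3  h2:1  h3:3  h4:3  h5:2  h6:2  h7:2  h8:2 ⇒ 3.
Reduction 8 − 3 = 5.

5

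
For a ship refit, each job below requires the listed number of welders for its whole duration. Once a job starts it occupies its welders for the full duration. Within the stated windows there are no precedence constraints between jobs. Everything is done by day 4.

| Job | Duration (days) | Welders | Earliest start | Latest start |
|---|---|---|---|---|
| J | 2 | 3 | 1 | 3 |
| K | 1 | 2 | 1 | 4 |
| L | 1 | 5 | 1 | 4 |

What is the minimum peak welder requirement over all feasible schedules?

Early-start (J@1, K@1, L@1) gives peak 10: d1:10  d2:3  d3:0  d4:0.
Shift L→3.
Schedule J@1, K@1, L@3: d1:5  d2:3  d3:5  d4:0 — peak 5.

5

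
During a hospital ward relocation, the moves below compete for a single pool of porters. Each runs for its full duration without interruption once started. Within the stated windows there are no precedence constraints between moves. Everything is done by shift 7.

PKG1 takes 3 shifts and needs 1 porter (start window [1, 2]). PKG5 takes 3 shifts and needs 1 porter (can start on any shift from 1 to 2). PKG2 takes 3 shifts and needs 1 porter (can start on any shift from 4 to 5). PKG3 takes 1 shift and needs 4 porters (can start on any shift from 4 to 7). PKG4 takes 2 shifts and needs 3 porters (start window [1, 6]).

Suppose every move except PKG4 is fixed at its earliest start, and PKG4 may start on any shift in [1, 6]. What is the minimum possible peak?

5

PKG4@1: s1:5  s2:5  s3:2  s4:5  s5:1  s6:1  s7:0 → peak 5
PKG4@2: s1:2  s2:5  s3:5  s4:5  s5:1  s6:1  s7:0 → peak 5
PKG4@3: s1:2  s2:2  s3:5  s4:8  s5:1  s6:1  s7:0 → peak 8
PKG4@4: s1:2  s2:2  s3:2  s4:8  s5:4  s6:1  s7:0 → peak 8
PKG4@5: s1:2  s2:2  s3:2  s4:5  s5:4  s6:4  s7:0 → peak 5
PKG4@6: s1:2  s2:2  s3:2  s4:5  s5:1  s6:4  s7:3 → peak 5
Best is PKG4@1, peak 5.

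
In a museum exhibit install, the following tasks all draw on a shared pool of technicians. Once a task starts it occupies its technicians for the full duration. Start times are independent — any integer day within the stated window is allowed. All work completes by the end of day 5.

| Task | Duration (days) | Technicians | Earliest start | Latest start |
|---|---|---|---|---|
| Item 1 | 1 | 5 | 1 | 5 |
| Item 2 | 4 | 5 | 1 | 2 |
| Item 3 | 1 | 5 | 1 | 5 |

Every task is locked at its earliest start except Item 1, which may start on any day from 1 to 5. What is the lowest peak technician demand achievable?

10

Item 1@1: d1:15  d2:5  d3:5  d4:5  d5:0 → peak 15
Item 1@2: d1:10  d2:10  d3:5  d4:5  d5:0 → peak 10
Item 1@3: d1:10  d2:5  d3:10  d4:5  d5:0 → peak 10
Item 1@4: d1:10  d2:5  d3:5  d4:10  d5:0 → peak 10
Item 1@5: d1:10  d2:5  d3:5  d4:5  d5:5 → peak 10
Best is Item 1@2, peak 10.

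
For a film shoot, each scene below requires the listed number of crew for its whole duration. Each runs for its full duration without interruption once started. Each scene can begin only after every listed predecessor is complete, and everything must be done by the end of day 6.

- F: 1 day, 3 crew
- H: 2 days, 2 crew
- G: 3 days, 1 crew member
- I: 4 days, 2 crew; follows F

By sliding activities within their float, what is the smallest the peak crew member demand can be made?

4

Early-start (F@1, H@1, G@1, I@2) gives peak 6: d1:6  d2:5  d3:3  d4:2  d5:2  d6:0.
Shift H→2, G→4.
Schedule F@1, H@2, G@4, I@2: d1:3  d2:4  d3:4  d4:3  d5:3  d6:1 — peak 4.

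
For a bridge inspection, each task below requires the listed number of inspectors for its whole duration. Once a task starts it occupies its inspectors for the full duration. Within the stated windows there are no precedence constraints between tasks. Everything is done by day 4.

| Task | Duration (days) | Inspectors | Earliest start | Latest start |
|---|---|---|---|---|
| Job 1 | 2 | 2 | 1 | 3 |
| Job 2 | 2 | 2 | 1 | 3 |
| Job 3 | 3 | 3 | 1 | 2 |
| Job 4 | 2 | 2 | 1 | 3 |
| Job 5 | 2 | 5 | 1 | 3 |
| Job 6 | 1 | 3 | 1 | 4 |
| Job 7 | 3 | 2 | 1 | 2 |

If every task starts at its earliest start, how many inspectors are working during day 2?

16

At early start, day 2 has: Job 1, Job 2, Job 3, Job 4, Job 5, Job 7.
Demand: 2 + 2 + 3 + 2 + 5 + 2 = 16.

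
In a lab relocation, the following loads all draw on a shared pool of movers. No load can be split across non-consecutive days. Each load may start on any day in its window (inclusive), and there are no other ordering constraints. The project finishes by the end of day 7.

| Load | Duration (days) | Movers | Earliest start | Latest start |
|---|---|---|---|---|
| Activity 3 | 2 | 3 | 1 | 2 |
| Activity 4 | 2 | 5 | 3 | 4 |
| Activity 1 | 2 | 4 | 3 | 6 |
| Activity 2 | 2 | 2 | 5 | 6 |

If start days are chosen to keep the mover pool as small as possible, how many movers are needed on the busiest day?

6

Early-start (Activity 3@1, Activity 4@3, Activity 1@3, Activity 2@5) gives peak 9: d1:3  d2:3  d3:9  d4:9  d5:2  d6:2  d7:0.
Shift Activity 1→5.
Schedule Activity 3@1, Activity 4@3, Activity 1@5, Activity 2@5: d1:3  d2:3  d3:5  d4:5  d5:6  d6:6  d7:0 — peak 6.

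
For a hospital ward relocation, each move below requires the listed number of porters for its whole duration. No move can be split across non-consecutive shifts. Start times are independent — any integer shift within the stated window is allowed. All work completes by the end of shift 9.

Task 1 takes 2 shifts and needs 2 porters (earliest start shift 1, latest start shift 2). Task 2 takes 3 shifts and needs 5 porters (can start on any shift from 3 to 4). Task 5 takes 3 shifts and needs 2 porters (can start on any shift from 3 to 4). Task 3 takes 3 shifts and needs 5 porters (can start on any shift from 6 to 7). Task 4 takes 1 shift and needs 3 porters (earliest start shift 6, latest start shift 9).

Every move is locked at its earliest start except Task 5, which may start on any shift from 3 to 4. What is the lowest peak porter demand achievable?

Task 5@3: s1:2  s2:2  s3:7  s4:7  s5:7  s6:8  s7:5  s8:5  s9:0 → peak 8
Task 5@4: s1:2  s2:2  s3:5  s4:7  s5:7  s6:10  s7:5  s8:5  s9:0 → peak 10
Best is Task 5@3, peak 8.

8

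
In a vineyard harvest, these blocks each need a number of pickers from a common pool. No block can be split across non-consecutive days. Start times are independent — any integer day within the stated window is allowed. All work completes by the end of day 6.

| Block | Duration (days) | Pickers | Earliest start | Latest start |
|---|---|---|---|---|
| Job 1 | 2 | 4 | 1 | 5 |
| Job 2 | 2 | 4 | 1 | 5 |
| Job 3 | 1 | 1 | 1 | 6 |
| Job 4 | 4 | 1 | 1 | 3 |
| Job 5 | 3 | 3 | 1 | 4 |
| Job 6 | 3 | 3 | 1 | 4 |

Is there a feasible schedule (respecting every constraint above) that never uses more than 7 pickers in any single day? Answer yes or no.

no

The minimum achievable peak is 8; 7 < 8, so no feasible schedule stays within the cap.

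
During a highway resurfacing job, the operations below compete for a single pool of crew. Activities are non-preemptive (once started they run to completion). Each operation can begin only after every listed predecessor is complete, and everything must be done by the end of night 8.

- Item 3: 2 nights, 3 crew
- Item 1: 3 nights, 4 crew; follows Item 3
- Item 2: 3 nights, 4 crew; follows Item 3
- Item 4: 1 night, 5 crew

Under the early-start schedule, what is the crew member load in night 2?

At early start, night 2 has: Item 3.
Demand: 3 = 3.

3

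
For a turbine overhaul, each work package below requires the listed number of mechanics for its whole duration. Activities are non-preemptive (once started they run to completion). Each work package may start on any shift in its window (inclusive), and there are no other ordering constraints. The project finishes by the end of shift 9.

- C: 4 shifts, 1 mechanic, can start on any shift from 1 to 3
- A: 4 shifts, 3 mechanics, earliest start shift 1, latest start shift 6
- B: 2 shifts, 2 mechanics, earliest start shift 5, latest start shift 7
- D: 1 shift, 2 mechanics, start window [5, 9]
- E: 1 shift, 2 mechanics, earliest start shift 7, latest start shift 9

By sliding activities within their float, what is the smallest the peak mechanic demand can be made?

4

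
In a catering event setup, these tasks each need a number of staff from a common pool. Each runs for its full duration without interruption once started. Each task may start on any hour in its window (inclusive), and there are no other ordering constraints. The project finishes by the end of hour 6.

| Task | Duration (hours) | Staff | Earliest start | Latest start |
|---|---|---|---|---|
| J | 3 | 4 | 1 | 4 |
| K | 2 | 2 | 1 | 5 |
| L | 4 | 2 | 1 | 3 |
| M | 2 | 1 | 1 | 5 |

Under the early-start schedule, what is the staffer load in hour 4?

2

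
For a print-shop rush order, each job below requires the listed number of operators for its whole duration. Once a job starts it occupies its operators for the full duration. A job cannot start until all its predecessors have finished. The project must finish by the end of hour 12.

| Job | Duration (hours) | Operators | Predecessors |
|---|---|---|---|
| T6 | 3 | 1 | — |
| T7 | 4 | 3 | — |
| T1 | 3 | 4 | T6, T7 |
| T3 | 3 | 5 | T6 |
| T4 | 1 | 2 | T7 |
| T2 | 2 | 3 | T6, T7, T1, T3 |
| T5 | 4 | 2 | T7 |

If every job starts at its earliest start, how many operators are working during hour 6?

At early start, hour 6 has: T1, T3, T5.
Demand: 4 + 5 + 2 = 11.

11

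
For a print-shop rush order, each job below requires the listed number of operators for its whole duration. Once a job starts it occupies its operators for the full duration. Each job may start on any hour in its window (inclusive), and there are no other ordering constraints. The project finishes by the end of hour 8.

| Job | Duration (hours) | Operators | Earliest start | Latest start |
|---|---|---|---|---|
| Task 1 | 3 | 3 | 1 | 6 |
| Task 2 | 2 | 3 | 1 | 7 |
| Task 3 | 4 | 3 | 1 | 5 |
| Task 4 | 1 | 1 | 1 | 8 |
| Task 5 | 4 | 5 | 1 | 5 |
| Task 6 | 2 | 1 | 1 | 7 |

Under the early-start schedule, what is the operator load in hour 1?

At early start, hour 1 has: Task 1, Task 2, Task 3, Task 4, Task 5, Task 6.
Demand: 3 + 3 + 3 + 1 + 5 + 1 = 16.

16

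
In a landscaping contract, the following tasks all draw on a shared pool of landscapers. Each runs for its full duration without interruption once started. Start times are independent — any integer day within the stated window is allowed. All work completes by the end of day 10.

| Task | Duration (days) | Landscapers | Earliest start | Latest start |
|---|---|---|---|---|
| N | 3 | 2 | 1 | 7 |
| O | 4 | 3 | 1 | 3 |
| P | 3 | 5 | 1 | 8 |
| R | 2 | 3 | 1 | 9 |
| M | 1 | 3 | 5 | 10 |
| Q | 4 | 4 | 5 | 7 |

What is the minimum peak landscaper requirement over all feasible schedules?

8

Early-start (N@1, O@1, P@1, R@1, M@5, Q@5) gives peak 13: d1:13  d2:13  d3:10  d4:3  d5:7  d6:4  d7:4  d8:4  d9:0  d10:0.
Shift P→4, Q→7.
Schedule N@1, O@1, P@4, R@1, M@5, Q@7: d1:8  d2:8  d3:5  d4:8  d5:8  d6:5  d7:4  d8:4  d9:4  d10:4 — peak 8.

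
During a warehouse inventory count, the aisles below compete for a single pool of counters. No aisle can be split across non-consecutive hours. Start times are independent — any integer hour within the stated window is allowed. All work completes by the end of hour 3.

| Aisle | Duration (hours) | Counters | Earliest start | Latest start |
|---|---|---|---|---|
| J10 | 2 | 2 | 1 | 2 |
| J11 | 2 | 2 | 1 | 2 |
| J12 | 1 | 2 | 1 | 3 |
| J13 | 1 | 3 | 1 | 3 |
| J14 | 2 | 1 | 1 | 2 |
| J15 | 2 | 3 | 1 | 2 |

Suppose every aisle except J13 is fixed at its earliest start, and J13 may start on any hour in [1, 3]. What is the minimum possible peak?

10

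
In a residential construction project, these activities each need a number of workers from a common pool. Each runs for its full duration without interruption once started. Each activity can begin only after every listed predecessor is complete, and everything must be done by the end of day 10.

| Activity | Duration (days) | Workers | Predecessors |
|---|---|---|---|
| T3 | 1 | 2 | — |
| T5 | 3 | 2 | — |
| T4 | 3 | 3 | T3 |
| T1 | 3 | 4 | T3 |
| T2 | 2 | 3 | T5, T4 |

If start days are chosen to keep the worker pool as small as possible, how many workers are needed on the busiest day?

Early-start (T3@1, T5@1, T4@2, T1@2, T2@5) gives peak 9: d1:4  d2:9  d3:9  d4:7  d5:3  d6:3  d7:0  d8:0  d9:0  d10:0.
Shift T1→5, T2→8.
Schedule T3@1, T5@1, T4@2, T1@5, T2@8: d1:4  d2:5  d3:5  d4:3  d5:4  d6:4  d7:4  d8:3  d9:3  d10:0 — peak 5.

5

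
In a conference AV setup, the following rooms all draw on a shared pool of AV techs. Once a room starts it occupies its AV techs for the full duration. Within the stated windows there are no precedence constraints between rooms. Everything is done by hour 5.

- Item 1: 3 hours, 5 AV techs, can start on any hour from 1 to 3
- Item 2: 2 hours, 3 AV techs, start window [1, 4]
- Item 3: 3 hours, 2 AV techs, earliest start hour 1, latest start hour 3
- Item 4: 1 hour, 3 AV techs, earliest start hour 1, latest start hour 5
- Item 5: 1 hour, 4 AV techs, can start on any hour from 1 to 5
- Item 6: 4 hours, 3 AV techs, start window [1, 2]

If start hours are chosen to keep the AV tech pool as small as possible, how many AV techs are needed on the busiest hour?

10

Early-start (Item 1@1, Item 2@1, Item 3@1, Item 4@1, Item 5@1, Item 6@1) gives peak 20: h1:20  h2:13  h3:10  h4:3  h5:0.
Shift Item 2→4, Item 5→4, Item 6→2.
Schedule Item 1@1, Item 2@4, Item 3@1, Item 4@1, Item 5@4, Item 6@2: h1:10  h2:10  h3:10  h4:10  h5:6 — peak 10.
Total AV tech-hours = 46 over 5 hours ⇒ peak ≥ ⌈46/5⌉ = 10, so 10 is optimal.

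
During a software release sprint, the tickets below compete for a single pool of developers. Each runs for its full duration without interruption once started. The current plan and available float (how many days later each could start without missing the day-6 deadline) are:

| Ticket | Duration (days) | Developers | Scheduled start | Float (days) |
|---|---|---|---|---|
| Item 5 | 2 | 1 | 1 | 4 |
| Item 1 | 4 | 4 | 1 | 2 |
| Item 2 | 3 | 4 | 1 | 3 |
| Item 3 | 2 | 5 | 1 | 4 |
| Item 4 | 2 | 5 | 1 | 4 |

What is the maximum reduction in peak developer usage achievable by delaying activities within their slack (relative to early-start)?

10

Early-start peak: d1:19  d2:19  d3:8  d4:4  d5:0  d6:0 ⇒ 19.
Leveled (Item 5@3, Item 1@1, Item 2@3, Item 3@1, Item 4@5): d1:9  d2:9  d3:9  d4:9  d5:9  d6:5 ⇒ 9.
Reduction 19 − 9 = 10.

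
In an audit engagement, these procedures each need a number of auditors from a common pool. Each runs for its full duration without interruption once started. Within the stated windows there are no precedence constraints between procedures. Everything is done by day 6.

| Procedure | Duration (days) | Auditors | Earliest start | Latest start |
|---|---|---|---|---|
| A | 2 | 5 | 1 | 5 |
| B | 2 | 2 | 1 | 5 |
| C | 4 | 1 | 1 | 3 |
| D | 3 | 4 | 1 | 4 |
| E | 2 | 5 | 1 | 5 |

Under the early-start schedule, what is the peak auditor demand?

17

Early-start schedule: A@1, B@1, C@1, D@1, E@1.
Load per day: day 1: 17, day 2: 17, day 3: 5, day 4: 1, day 5: 0, day 6: 0.
Peak is 17.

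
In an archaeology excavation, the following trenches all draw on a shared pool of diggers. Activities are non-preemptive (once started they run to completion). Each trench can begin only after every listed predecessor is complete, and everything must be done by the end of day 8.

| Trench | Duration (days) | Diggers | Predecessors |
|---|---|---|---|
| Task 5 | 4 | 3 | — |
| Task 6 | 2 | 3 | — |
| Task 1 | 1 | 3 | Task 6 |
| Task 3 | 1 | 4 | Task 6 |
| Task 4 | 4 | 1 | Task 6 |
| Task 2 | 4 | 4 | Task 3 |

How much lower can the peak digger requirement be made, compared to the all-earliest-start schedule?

Early-start peak: d1:6  d2:6  d3:11  d4:8  d5:5  d6:5  d7:4  d8:0 ⇒ 11.
Leveled (Task 5@1, Task 6@1, Task 1@3, Task 3@4, Task 4@5, Task 2@5): d1:6  d2:6  d3:6  d4:7  d5:5  d6:5  d7:5  d8:5 ⇒ 7.
Reduction 11 − 7 = 4.

4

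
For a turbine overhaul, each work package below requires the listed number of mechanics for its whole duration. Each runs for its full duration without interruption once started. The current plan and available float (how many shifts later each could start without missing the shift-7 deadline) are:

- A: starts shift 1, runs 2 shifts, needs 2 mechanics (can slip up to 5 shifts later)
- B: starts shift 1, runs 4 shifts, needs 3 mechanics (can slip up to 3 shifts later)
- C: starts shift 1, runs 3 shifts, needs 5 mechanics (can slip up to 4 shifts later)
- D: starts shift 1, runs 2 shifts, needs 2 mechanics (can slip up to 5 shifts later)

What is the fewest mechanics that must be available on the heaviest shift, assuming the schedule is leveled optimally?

5

Early-start (A@1, B@1, C@1, D@1) gives peak 12: s1:12  s2:12  s3:8  s4:3  s5:0  s6:0  s7:0.
Shift C→5, D→3.
Schedule A@1, B@1, C@5, D@3: s1:5  s2:5  s3:5  s4:5  s5:5  s6:5  s7:5 — peak 5.
Total mechanic-shifts = 35 over 7 shifts ⇒ peak ≥ ⌈35/7⌉ = 5, so 5 is optimal.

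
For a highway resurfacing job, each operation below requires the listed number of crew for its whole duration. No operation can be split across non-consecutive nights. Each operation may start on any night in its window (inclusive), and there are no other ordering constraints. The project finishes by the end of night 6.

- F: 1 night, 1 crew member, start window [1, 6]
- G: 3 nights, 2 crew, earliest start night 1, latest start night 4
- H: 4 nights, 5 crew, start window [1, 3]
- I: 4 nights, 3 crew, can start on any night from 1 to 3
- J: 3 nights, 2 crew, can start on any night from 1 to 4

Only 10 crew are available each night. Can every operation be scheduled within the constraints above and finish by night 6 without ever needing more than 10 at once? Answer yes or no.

yes

Schedule F@1, G@1, H@1, I@2, J@4: n1:8  n2:10  n3:10  n4:10  n5:5  n6:2 — peak 10 ≤ 10.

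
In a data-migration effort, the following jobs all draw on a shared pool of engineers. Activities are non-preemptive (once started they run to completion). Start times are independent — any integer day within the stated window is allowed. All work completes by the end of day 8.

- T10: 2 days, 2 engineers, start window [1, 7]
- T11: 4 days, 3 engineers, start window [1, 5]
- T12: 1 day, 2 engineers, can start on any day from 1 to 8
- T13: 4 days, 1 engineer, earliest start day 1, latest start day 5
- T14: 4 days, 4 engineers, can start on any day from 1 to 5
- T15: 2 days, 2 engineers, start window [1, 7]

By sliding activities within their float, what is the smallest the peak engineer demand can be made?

Early-start (T10@1, T11@1, T12@1, T13@1, T14@1, T15@1) gives peak 14: d1:14  d2:12  d3:8  d4:8  d5:0  d6:0  d7:0  d8:0.
Shift T12→3, T14→5, T15→4.
Schedule T10@1, T11@1, T12@3, T13@1, T14@5, T15@4: d1:6  d2:6  d3:6  d4:6  d5:6  d6:4  d7:4  d8:4 — peak 6.
Total engineer-days = 42 over 8 days ⇒ peak ≥ ⌈42/8⌉ = 6, so 6 is optimal.

6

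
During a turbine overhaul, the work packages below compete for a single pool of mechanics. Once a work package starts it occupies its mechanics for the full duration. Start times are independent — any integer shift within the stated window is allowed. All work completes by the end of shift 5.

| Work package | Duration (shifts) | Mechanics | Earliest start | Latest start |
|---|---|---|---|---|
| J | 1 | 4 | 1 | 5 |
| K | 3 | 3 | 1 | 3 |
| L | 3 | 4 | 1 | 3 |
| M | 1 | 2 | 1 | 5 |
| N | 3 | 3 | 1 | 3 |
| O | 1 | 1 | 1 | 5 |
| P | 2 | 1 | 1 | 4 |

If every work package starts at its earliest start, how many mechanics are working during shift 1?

18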